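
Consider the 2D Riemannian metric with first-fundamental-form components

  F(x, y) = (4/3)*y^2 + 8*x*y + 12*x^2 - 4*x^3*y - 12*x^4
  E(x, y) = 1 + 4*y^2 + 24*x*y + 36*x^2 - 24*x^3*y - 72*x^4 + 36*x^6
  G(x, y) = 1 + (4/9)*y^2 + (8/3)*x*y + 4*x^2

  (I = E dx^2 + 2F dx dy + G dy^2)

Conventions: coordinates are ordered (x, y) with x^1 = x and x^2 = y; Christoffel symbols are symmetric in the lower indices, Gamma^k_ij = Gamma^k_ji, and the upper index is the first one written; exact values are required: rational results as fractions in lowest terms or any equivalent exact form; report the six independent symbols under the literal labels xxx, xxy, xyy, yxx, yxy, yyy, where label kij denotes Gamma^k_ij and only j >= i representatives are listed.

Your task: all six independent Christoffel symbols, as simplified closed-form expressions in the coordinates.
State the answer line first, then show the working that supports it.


Answer: Gamma_xxx = (972*x^5 - 1296*x^3 - 324*x^2*y + 324*x + 108*y)/(324*x^6 - 648*x^4 - 216*x^3*y + 360*x^2 + 240*x*y + 40*y^2 + 9), Gamma_xxy = (-108*x^3 + 108*x + 36*y)/(324*x^6 - 648*x^4 - 216*x^3*y + 360*x^2 + 240*x*y + 40*y^2 + 9), Gamma_xyy = (-36*x^3 + 36*x + 12*y)/(324*x^6 - 648*x^4 - 216*x^3*y + 360*x^2 + 240*x*y + 40*y^2 + 9), Gamma_yxx = (-324*x^3 - 108*x^2*y + 108*x + 36*y)/(324*x^6 - 648*x^4 - 216*x^3*y + 360*x^2 + 240*x*y + 40*y^2 + 9), Gamma_yxy = (36*x + 12*y)/(324*x^6 - 648*x^4 - 216*x^3*y + 360*x^2 + 240*x*y + 40*y^2 + 9), Gamma_yyy = (12*x + 4*y)/(324*x^6 - 648*x^4 - 216*x^3*y + 360*x^2 + 240*x*y + 40*y^2 + 9)

E = 1 + 4*y^2 + 24*x*y + 36*x^2 - 24*x^3*y - 72*x^4 + 36*x^6; F = (4/3)*y^2 + 8*x*y + 12*x^2 - 4*x^3*y - 12*x^4; G = 1 + (4/9)*y^2 + (8/3)*x*y + 4*x^2
Gamma^k_ij = (1/2) g^{kl} (d_i g_jl + d_j g_il - d_l g_ij), with g^inv = (1/(EG-F^2)) [[G, -F], [-F, E]]
first partials: E_x = 24*y + 72*x - 72*x^2*y - 288*x^3 + 216*x^5, E_y = 8*y + 24*x - 24*x^3, F_x = 8*y + 24*x - 12*x^2*y - 48*x^3, F_y = (8/3)*y + 8*x - 4*x^3, G_x = (8/3)*y + 8*x, G_y = (8/9)*y + (8/3)*x
D = EG - F^2 = 1 + (40/9)*y^2 + (80/3)*x*y + 40*x^2 - 24*x^3*y - 72*x^4 + 36*x^6
expanded: Gamma^x_xx = (G E_x - 2F F_x + F E_y)/(2D), Gamma^x_xy = (G E_y - F G_x)/(2D), Gamma^x_yy = (2G F_y - G G_x - F G_y)/(2D), Gamma^y_xx = (2E F_x - E E_y - F E_x)/(2D), Gamma^y_xy = (E G_x - F E_y)/(2D), Gamma^y_yy = (E G_y - 2F F_y + F G_x)/(2D); substitute and cancel common factors


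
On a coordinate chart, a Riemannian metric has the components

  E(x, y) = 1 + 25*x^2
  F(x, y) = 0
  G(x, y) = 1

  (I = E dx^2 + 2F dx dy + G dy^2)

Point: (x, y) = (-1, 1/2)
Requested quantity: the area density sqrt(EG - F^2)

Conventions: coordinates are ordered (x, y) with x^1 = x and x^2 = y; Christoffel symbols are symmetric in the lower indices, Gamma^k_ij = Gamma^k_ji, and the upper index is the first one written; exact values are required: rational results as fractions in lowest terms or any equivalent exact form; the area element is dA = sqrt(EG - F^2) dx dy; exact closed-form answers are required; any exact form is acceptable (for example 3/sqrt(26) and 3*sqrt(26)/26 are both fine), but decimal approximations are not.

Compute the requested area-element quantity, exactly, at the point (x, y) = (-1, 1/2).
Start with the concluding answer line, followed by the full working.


Answer: sqrt(EG - F^2) = sqrt(26)

E = 26, F = 0, G = 1; EG - F^2 = 26


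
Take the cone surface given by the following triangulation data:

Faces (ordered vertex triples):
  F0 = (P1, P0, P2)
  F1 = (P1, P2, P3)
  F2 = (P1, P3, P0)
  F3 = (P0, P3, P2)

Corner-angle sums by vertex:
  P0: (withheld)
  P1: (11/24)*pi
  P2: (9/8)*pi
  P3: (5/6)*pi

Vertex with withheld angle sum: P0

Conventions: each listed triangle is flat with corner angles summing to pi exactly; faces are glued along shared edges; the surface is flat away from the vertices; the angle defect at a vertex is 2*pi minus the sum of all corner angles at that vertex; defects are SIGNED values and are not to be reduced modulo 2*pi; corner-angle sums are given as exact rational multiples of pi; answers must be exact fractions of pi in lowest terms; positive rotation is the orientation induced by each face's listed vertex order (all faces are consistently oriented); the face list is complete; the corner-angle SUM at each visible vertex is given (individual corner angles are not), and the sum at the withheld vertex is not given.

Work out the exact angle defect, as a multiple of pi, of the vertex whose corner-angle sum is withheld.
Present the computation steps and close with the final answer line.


V = 4, E = 6, F = 4; chi = V - E + F = 2
Gauss-Bonnet: total defect = 2*pi*chi = 4*pi; visible defects sum to (43/12)*pi

Answer: defect(P0) = (5/12)*pi


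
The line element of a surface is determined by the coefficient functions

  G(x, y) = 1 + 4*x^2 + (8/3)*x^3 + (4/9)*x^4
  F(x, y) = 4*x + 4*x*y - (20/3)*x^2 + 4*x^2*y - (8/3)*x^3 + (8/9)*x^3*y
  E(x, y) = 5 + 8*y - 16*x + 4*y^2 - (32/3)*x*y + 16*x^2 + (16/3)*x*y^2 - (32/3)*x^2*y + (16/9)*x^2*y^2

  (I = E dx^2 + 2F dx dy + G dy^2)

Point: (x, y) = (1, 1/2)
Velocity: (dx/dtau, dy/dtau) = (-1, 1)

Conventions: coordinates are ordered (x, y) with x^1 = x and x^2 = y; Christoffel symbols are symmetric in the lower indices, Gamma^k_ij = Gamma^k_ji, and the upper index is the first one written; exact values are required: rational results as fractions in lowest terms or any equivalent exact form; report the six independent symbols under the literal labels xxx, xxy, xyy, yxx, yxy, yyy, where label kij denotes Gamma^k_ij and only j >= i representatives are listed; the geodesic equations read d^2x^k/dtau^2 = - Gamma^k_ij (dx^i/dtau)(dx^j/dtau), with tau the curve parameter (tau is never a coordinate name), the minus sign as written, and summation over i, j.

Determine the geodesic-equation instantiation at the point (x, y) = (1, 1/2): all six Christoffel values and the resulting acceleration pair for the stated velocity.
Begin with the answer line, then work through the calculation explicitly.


Answer: Gamma_xxx = 5/37, Gamma_xxy = -5/37, Gamma_xyy = 0, Gamma_yxx = -40/37, Gamma_yxy = 40/37, Gamma_yyy = 0; accelerations (d^2x/dtau^2, d^2y/dtau^2) = (-15/37, 120/37)

E = 10/9, F = -8/9, G = 73/9 at the point
E_x = 20/9, E_y = -20/9, F_x = -10, F_y = 80/9, G_x = 160/9, G_y = 0
EG - F^2 = 74/9;  g^inv = (9/74) * [[73/9, 8/9], [8/9, 10/9]]
first-kind symbols [ij,l] = (1/2)(d_i g_jl + d_j g_il - d_l g_ij): [xx,x] = E_x/2 = 10/9, [xx,y] = F_x - E_y/2 = -80/9, [xy,x] = E_y/2 = -10/9, [xy,y] = G_x/2 = 80/9, [yy,x] = F_y - G_x/2 = 0, [yy,y] = G_y/2 = 0
Gamma^x_ij = (G*[ij,x] - F*[ij,y])/(EG - F^2), Gamma^y_ij = (E*[ij,y] - F*[ij,x])/(EG - F^2)
Gamma_xxx = 5/37, Gamma_xxy = -5/37, Gamma_xyy = 0, Gamma_yxx = -40/37, Gamma_yxy = 40/37, Gamma_yyy = 0
d^2x/dtau^2 = -(Gamma_xxx*(-1)^2 + 2*Gamma_xxy*(-1)*(1) + Gamma_xyy*(1)^2) = -15/37
d^2y/dtau^2 = -(Gamma_yxx*(-1)^2 + 2*Gamma_yxy*(-1)*(1) + Gamma_yyy*(1)^2) = 120/37


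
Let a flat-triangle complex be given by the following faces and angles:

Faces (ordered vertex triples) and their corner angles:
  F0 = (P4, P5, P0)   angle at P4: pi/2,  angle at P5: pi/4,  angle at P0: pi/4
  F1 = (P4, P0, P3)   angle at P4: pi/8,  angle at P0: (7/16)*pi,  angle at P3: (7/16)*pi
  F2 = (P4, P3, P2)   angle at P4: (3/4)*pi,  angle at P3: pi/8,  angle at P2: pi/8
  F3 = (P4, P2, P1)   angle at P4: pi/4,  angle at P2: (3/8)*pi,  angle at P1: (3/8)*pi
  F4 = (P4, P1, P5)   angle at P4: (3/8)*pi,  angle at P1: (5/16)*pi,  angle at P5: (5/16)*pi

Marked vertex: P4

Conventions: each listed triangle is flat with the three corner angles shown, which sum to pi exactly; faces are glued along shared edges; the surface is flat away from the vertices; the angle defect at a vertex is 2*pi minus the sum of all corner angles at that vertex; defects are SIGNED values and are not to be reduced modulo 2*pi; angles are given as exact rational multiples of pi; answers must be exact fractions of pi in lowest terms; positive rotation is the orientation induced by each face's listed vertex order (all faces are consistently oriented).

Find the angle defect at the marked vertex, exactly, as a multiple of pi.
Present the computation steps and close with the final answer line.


Sum of corner angles at P4: 2*pi
defect = 2*pi - 2*pi

Answer: defect(P4) = 0


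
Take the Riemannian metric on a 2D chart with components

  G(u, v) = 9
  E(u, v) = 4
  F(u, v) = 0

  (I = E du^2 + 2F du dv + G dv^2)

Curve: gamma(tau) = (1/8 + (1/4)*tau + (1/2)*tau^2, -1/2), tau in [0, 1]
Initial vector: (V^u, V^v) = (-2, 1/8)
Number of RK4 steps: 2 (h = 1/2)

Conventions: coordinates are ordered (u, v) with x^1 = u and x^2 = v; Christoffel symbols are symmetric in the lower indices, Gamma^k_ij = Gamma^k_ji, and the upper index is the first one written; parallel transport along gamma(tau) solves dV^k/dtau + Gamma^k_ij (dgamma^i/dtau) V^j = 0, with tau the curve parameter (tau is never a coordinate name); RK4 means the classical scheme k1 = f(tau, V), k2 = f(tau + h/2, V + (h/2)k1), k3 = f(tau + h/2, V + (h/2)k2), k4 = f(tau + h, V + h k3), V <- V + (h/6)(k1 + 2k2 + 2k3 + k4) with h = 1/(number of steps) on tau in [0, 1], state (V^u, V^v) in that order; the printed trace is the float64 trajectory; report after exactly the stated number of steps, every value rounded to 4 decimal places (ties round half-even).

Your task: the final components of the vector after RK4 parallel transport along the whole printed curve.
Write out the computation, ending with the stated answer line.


gamma'(tau) = (1/4 + tau, 0); f(tau, V)^k = -Gamma^k_ij(gamma(tau)) gamma'^i(tau) V^j; h = 1/2; intermediate values shown to 6 dp
curve data and Christoffel symbols at the stage parameters:
  tau = 0.000000: gamma = (0.125000, -0.500000), gamma' = (0.250000, 0.000000); Gamma_uuu = 0.000000, Gamma_uuv = 0.000000, Gamma_uvv = 0.000000, Gamma_vuu = 0.000000, Gamma_vuv = 0.000000, Gamma_vvv = 0.000000
  tau = 0.250000: gamma = (0.218750, -0.500000), gamma' = (0.500000, 0.000000); Gamma_uuu = 0.000000, Gamma_uuv = 0.000000, Gamma_uvv = 0.000000, Gamma_vuu = 0.000000, Gamma_vuv = 0.000000, Gamma_vvv = 0.000000
  tau = 0.500000: gamma = (0.375000, -0.500000), gamma' = (0.750000, 0.000000); Gamma_uuu = 0.000000, Gamma_uuv = 0.000000, Gamma_uvv = 0.000000, Gamma_vuu = 0.000000, Gamma_vuv = 0.000000, Gamma_vvv = 0.000000
  tau = 0.750000: gamma = (0.593750, -0.500000), gamma' = (1.000000, 0.000000); Gamma_uuu = 0.000000, Gamma_uuv = 0.000000, Gamma_uvv = 0.000000, Gamma_vuu = 0.000000, Gamma_vuv = 0.000000, Gamma_vvv = 0.000000
  tau = 1.000000: gamma = (0.875000, -0.500000), gamma' = (1.250000, 0.000000); Gamma_uuu = 0.000000, Gamma_uuv = 0.000000, Gamma_uvv = 0.000000, Gamma_vuu = 0.000000, Gamma_vuv = 0.000000, Gamma_vvv = 0.000000
step 0: V^u = -2.0000, V^v = 0.1250
step 1: k1 = (0.000000, 0.000000), k2 = (0.000000, 0.000000), k3 = (0.000000, 0.000000), k4 = (0.000000, 0.000000); V <- V + (h/6)(k1 + 2k2 + 2k3 + k4): V^u = -2.0000, V^v = 0.1250
step 2: k1 = (0.000000, 0.000000), k2 = (0.000000, 0.000000), k3 = (0.000000, 0.000000), k4 = (0.000000, 0.000000); V <- V + (h/6)(k1 + 2k2 + 2k3 + k4): V^u = -2.0000, V^v = 0.1250

Answer: V^u = -2.0000, V^v = 0.1250


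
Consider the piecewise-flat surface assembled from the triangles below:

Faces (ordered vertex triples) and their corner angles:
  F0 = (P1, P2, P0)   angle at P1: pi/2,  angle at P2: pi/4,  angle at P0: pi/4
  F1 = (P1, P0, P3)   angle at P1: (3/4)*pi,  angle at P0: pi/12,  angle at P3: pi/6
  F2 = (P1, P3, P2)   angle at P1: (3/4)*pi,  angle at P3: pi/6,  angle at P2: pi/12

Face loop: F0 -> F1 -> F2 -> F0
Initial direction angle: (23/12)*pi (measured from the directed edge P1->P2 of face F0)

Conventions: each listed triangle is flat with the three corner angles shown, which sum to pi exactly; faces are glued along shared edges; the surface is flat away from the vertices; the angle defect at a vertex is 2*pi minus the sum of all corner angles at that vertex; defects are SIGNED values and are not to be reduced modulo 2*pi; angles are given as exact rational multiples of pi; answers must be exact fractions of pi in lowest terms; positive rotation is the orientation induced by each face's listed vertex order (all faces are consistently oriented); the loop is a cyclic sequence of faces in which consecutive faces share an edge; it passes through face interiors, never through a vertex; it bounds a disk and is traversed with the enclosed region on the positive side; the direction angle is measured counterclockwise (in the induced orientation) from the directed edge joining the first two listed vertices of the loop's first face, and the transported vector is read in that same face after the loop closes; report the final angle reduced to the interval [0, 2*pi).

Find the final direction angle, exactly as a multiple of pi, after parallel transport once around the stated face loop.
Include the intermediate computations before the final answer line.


enclosed vertex P1: corner angles sum to 2*pi, defect = 2*pi - 2*pi = 0
transport around the loop rotates by the sum of enclosed defects; add to the initial angle mod 2*pi
final angle = (23/12)*pi + 0 = (23/12)*pi (mod 2*pi)

Answer: final direction angle = (23/12)*pi


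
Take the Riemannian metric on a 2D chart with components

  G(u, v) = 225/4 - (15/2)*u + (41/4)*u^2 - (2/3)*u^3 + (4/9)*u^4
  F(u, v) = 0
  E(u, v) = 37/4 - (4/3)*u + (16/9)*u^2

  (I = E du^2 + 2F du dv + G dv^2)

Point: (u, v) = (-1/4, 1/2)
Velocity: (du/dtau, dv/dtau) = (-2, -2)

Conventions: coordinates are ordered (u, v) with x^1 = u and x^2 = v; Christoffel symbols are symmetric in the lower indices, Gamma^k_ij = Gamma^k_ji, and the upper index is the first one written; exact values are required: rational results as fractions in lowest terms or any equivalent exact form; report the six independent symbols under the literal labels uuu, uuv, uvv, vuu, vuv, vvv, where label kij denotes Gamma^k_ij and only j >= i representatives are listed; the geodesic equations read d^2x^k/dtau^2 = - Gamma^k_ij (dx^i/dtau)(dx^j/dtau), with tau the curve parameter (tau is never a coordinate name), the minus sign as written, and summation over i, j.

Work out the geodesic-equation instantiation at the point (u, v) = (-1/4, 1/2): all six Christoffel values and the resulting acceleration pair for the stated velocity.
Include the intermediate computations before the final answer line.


E = 349/36, F = 0, G = 529/9 at the point
E_u = -20/9, E_v = 0, F_u = 0, F_v = 0, G_u = -115/9, G_v = 0
EG - F^2 = 184621/324;  g^inv = (324/184621) * [[529/9, 0], [0, 349/36]]
first-kind symbols [ij,l] = (1/2)(d_i g_jl + d_j g_il - d_l g_ij): [uu,u] = E_u/2 = -10/9, [uu,v] = F_u - E_v/2 = 0, [uv,u] = E_v/2 = 0, [uv,v] = G_u/2 = -115/18, [vv,u] = F_v - G_u/2 = 115/18, [vv,v] = G_v/2 = 0
Gamma^u_ij = (G*[ij,u] - F*[ij,v])/(EG - F^2), Gamma^v_ij = (E*[ij,v] - F*[ij,u])/(EG - F^2)
Gamma_uuu = -40/349, Gamma_uuv = 0, Gamma_uvv = 230/349, Gamma_vuu = 0, Gamma_vuv = -5/46, Gamma_vvv = 0
d^2u/dtau^2 = -(Gamma_uuu*(-2)^2 + 2*Gamma_uuv*(-2)*(-2) + Gamma_uvv*(-2)^2) = -760/349
d^2v/dtau^2 = -(Gamma_vuu*(-2)^2 + 2*Gamma_vuv*(-2)*(-2) + Gamma_vvv*(-2)^2) = 20/23

Answer: Gamma_uuu = -40/349, Gamma_uuv = 0, Gamma_uvv = 230/349, Gamma_vuu = 0, Gamma_vuv = -5/46, Gamma_vvv = 0; accelerations (d^2u/dtau^2, d^2v/dtau^2) = (-760/349, 20/23)


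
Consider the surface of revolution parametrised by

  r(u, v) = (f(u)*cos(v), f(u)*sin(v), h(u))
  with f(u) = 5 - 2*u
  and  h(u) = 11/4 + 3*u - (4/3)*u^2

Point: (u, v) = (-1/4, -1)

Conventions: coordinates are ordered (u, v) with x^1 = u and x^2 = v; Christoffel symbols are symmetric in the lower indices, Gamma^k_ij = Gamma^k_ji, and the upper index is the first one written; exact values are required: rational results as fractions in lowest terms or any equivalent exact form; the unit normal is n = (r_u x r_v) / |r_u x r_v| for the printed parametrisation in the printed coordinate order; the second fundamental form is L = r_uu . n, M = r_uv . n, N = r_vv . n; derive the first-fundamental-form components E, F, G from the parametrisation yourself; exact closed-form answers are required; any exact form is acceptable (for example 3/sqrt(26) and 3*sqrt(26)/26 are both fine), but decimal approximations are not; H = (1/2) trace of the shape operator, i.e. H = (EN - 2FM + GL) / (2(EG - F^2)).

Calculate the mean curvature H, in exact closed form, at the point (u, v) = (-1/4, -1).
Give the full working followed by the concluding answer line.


f = 11/2, f' = -2, f'' = 0, h' = 11/3, h'' = -8/3
E = 157/9, F = 0, G = 121/4; answer radicand W^2 = 157/9
unnormalised second-form numerators: l = 16/3, m = 0, n = 121/6; L = l/sqrt(157/9), and similarly M = m/sqrt(W^2), N = n/sqrt(W^2)
H = (E*n - 2*F*m + G*l) / (2*(EG - F^2)*sqrt(W^2)); E*n - 2*F*m + G*l = 27709/54, EG - F^2 = 18997/36, so H = (229/471)/sqrt(157/9)

Answer: H = 229*sqrt(157)/24649


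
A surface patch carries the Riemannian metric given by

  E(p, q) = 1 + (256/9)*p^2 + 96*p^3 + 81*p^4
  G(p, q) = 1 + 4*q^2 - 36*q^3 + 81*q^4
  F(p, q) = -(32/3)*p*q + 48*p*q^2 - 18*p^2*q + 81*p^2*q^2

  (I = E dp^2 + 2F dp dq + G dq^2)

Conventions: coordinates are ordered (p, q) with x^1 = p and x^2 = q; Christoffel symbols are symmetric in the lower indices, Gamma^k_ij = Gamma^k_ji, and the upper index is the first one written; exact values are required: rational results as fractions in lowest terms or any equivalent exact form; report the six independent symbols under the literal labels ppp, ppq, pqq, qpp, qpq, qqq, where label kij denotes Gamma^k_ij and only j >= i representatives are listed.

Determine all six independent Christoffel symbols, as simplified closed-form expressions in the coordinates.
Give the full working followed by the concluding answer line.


E = 1 + (256/9)*p^2 + 96*p^3 + 81*p^4; F = -(32/3)*p*q + 48*p*q^2 - 18*p^2*q + 81*p^2*q^2; G = 1 + 4*q^2 - 36*q^3 + 81*q^4
Gamma^k_ij = (1/2) g^{kl} (d_i g_jl + d_j g_il - d_l g_ij), with g^inv = (1/(EG-F^2)) [[G, -F], [-F, E]]
first partials: E_p = (512/9)*p + 288*p^2 + 324*p^3, E_q = 0, F_p = -(32/3)*q + 48*q^2 - 36*p*q + 162*p*q^2, F_q = -(32/3)*p + 96*p*q - 18*p^2 + 162*p^2*q, G_p = 0, G_q = 8*q - 108*q^2 + 324*q^3
D = EG - F^2 = 1 + 4*q^2 + (256/9)*p^2 - 36*q^3 + 96*p^3 + 81*q^4 + 81*p^4
expanded: Gamma^p_pp = (G E_p - 2F F_p + F E_q)/(2D), Gamma^p_pq = (G E_q - F G_p)/(2D), Gamma^p_qq = (2G F_q - G G_p - F G_q)/(2D), Gamma^q_pp = (2E F_p - E E_q - F E_p)/(2D), Gamma^q_pq = (E G_p - F E_q)/(2D), Gamma^q_qq = (E G_q - 2F F_q + F G_p)/(2D); substitute and cancel common factors

Answer: Gamma_ppp = (1458*p^3 + 1296*p^2 + 256*p)/(729*p^4 + 864*p^3 + 256*p^2 + 729*q^4 - 324*q^3 + 36*q^2 + 9), Gamma_ppq = 0, Gamma_pqq = (1458*p^2*q - 162*p^2 + 864*p*q - 96*p)/(729*p^4 + 864*p^3 + 256*p^2 + 729*q^4 - 324*q^3 + 36*q^2 + 9), Gamma_qpp = (1458*p*q^2 - 324*p*q + 432*q^2 - 96*q)/(729*p^4 + 864*p^3 + 256*p^2 + 729*q^4 - 324*q^3 + 36*q^2 + 9), Gamma_qpq = 0, Gamma_qqq = (1458*q^3 - 486*q^2 + 36*q)/(729*p^4 + 864*p^3 + 256*p^2 + 729*q^4 - 324*q^3 + 36*q^2 + 9)


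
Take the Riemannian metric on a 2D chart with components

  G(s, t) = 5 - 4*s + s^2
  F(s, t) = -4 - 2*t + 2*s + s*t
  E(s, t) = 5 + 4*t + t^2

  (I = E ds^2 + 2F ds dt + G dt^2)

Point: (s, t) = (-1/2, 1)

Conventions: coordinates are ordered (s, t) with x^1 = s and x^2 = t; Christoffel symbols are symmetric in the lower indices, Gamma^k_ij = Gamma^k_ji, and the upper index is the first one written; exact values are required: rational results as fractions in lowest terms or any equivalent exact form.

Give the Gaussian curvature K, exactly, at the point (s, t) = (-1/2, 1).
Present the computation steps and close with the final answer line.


E = 10, F = -15/2, G = 29/4, EG - F^2 = 65/4 at the point
E_s = 0, E_t = 6, F_s = 3, F_t = -5/2, G_s = -5, G_t = 0
E_tt = 2, F_st = 1, G_ss = 2
Apply the Brioschi formula K = (det M1 - det M2)/(EG - F^2)^2 over the derivative matrices of E, F, G.
M1 = [[-E_tt/2 + F_st - G_ss/2, E_s/2, F_s - E_t/2], [F_t - G_s/2, E, F], [G_t/2, F, G]] = [[-1, 0, 0], [0, 10, -15/2], [0, -15/2, 29/4]]; det M1 = -65/4
M2 = [[0, E_t/2, G_s/2], [E_t/2, E, F], [G_s/2, F, G]] = [[0, 3, -5/2], [3, 10, -15/2], [-5/2, -15/2, 29/4]]; det M2 = -61/4
det M1 - det M2 = -1; K = -1 / (65/4)^2 = -16/4225

Answer: K = -16/4225


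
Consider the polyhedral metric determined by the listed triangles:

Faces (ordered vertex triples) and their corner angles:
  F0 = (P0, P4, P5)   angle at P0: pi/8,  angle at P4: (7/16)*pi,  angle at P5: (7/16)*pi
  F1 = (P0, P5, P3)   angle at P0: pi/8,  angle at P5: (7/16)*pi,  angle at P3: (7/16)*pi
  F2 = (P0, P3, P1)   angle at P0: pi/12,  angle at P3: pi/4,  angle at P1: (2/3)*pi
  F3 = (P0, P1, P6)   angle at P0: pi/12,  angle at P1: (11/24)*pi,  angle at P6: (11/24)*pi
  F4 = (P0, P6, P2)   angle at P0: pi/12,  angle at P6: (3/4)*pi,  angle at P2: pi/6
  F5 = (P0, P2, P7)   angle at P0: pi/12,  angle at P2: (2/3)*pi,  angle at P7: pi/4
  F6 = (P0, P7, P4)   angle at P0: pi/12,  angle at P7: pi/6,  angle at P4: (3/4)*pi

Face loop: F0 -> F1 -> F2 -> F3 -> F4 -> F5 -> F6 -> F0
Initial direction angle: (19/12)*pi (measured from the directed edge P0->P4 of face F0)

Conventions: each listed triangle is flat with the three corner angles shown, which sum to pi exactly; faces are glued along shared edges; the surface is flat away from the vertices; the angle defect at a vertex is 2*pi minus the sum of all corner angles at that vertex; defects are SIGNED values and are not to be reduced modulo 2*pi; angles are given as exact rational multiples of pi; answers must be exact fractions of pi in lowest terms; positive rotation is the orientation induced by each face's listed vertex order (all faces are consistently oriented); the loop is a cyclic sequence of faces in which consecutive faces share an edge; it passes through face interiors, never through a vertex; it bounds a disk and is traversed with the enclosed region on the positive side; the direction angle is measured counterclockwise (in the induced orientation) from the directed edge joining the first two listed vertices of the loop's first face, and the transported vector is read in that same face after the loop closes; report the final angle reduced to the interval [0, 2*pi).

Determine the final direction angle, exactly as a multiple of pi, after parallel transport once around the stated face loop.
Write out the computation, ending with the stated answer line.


enclosed vertex P0: corner angles sum to (2/3)*pi, defect = 2*pi - (2/3)*pi = (4/3)*pi
the final direction is the initial angle plus the enclosed defects, taken mod 2*pi in the induced orientation
final angle = (19/12)*pi + (4/3)*pi = (11/12)*pi (mod 2*pi)

Answer: final direction angle = (11/12)*pi


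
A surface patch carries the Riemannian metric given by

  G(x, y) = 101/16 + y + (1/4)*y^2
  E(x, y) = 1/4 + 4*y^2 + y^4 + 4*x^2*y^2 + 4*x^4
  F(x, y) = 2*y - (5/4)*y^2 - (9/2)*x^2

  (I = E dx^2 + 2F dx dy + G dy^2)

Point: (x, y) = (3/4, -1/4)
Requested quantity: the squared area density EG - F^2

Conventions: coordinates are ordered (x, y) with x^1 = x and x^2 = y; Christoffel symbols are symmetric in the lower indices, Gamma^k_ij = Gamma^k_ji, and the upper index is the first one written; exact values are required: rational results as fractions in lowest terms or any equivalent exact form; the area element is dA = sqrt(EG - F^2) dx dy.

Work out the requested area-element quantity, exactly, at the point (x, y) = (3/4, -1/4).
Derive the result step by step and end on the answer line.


E = 489/256, F = -199/64, G = 389/64; EG - F^2 = 31817/16384

Answer: EG - F^2 = 31817/16384


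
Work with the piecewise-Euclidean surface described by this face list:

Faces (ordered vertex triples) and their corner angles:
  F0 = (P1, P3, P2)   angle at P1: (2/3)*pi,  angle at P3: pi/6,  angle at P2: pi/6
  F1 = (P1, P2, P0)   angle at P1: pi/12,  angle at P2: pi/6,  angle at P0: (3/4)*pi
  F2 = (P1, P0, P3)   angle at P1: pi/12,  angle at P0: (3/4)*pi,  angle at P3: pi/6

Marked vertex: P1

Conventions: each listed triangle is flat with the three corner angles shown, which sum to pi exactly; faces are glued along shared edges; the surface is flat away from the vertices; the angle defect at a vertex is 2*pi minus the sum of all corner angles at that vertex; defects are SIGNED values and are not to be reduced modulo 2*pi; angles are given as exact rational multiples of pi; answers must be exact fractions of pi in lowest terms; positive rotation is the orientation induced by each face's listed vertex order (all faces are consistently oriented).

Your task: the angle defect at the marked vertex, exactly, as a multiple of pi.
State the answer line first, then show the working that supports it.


Answer: defect(P1) = (7/6)*pi

Sum of corner angles at P1: (5/6)*pi
defect = 2*pi - (5/6)*pi


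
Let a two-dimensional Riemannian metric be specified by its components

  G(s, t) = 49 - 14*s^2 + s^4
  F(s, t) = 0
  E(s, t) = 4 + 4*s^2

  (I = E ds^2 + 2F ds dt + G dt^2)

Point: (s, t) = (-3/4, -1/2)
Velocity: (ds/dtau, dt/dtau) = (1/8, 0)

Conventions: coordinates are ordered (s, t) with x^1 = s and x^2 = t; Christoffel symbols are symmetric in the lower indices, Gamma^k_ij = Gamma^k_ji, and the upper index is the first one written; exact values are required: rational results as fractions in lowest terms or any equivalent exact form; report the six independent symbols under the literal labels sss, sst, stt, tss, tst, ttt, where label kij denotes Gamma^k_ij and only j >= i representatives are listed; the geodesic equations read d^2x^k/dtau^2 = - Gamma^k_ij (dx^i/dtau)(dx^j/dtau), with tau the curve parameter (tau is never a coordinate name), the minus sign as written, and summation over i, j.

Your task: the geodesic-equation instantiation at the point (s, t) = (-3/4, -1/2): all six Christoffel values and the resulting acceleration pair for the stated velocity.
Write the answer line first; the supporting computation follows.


Answer: Gamma_sss = -12/25, Gamma_sst = 0, Gamma_stt = -309/200, Gamma_tss = 0, Gamma_tst = 24/103, Gamma_ttt = 0; accelerations (d^2s/dtau^2, d^2t/dtau^2) = (3/400, 0)

E = 25/4, F = 0, G = 10609/256 at the point
E_s = -6, E_t = 0, F_s = 0, F_t = 0, G_s = 309/16, G_t = 0
EG - F^2 = 265225/1024;  g^inv = (1024/265225) * [[10609/256, 0], [0, 25/4]]
first-kind symbols [ij,l] = (1/2)(d_i g_jl + d_j g_il - d_l g_ij): [ss,s] = E_s/2 = -3, [ss,t] = F_s - E_t/2 = 0, [st,s] = E_t/2 = 0, [st,t] = G_s/2 = 309/32, [tt,s] = F_t - G_s/2 = -309/32, [tt,t] = G_t/2 = 0
Gamma^s_ij = (G*[ij,s] - F*[ij,t])/(EG - F^2), Gamma^t_ij = (E*[ij,t] - F*[ij,s])/(EG - F^2)
Gamma_sss = -12/25, Gamma_sst = 0, Gamma_stt = -309/200, Gamma_tss = 0, Gamma_tst = 24/103, Gamma_ttt = 0
d^2s/dtau^2 = -(Gamma_sss*(1/8)^2 + 2*Gamma_sst*(1/8)*(0) + Gamma_stt*(0)^2) = 3/400
d^2t/dtau^2 = -(Gamma_tss*(1/8)^2 + 2*Gamma_tst*(1/8)*(0) + Gamma_ttt*(0)^2) = 0


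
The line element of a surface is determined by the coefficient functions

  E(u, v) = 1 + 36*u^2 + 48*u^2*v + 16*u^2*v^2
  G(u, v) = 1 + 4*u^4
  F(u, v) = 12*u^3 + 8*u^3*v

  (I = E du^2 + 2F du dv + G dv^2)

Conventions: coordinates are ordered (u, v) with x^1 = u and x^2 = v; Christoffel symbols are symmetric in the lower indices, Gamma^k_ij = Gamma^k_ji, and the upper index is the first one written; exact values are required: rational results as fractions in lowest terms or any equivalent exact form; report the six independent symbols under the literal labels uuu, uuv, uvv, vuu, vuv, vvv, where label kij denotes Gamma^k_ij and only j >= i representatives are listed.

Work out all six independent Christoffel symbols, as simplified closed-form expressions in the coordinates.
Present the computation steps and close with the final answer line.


E = 1 + 36*u^2 + 48*u^2*v + 16*u^2*v^2; F = 12*u^3 + 8*u^3*v; G = 1 + 4*u^4
Gamma^k_ij = (1/2) g^{kl} (d_i g_jl + d_j g_il - d_l g_ij), with g^inv = (1/(EG-F^2)) [[G, -F], [-F, E]]
first partials: E_u = 72*u + 96*u*v + 32*u*v^2, E_v = 48*u^2 + 32*u^2*v, F_u = 36*u^2 + 24*u^2*v, F_v = 8*u^3, G_u = 16*u^3, G_v = 0
D = EG - F^2 = 1 + 36*u^2 + 48*u^2*v + 16*u^2*v^2 + 4*u^4
expanded: Gamma^u_uu = (G E_u - 2F F_u + F E_v)/(2D), Gamma^u_uv = (G E_v - F G_u)/(2D), Gamma^u_vv = (2G F_v - G G_u - F G_v)/(2D), Gamma^v_uu = (2E F_u - E E_v - F E_u)/(2D), Gamma^v_uv = (E G_u - F E_v)/(2D), Gamma^v_vv = (E G_v - 2F F_v + F G_u)/(2D); substitute and cancel common factors

Answer: Gamma_uuu = (16*u*v^2 + 48*u*v + 36*u)/(4*u^4 + 16*u^2*v^2 + 48*u^2*v + 36*u^2 + 1), Gamma_uuv = (16*u^2*v + 24*u^2)/(4*u^4 + 16*u^2*v^2 + 48*u^2*v + 36*u^2 + 1), Gamma_uvv = 0, Gamma_vuu = (8*u^2*v + 12*u^2)/(4*u^4 + 16*u^2*v^2 + 48*u^2*v + 36*u^2 + 1), Gamma_vuv = 8*u^3/(4*u^4 + 16*u^2*v^2 + 48*u^2*v + 36*u^2 + 1), Gamma_vvv = 0


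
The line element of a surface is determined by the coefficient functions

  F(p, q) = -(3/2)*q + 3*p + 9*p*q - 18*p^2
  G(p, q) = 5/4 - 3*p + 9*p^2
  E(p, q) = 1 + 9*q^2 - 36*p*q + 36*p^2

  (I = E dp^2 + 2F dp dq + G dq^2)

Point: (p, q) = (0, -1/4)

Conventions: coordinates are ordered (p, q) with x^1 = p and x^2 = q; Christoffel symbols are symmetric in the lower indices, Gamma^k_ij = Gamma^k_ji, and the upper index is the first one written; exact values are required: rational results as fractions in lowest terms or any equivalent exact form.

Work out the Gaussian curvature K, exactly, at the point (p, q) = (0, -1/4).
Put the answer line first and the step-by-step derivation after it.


Answer: K = -2304/841

E = 25/16, F = 3/8, G = 5/4, EG - F^2 = 29/16 at the point
E_p = 9, E_q = -9/2, F_p = 3/4, F_q = -3/2, G_p = -3, G_q = 0
E_qq = 18, F_pq = 9, G_pp = 18
Apply the Brioschi formula K = (det M1 - det M2)/(EG - F^2)^2 over the derivative matrices of E, F, G.
M1 = [[-E_qq/2 + F_pq - G_pp/2, E_p/2, F_p - E_q/2], [F_q - G_p/2, E, F], [G_q/2, F, G]] = [[-9, 9/2, 3], [0, 25/16, 3/8], [0, 3/8, 5/4]]; det M1 = -261/16
M2 = [[0, E_q/2, G_p/2], [E_q/2, E, F], [G_p/2, F, G]] = [[0, -9/4, -3/2], [-9/4, 25/16, 3/8], [-3/2, 3/8, 5/4]]; det M2 = -117/16
det M1 - det M2 = -9; K = -9 / (29/16)^2 = -2304/841


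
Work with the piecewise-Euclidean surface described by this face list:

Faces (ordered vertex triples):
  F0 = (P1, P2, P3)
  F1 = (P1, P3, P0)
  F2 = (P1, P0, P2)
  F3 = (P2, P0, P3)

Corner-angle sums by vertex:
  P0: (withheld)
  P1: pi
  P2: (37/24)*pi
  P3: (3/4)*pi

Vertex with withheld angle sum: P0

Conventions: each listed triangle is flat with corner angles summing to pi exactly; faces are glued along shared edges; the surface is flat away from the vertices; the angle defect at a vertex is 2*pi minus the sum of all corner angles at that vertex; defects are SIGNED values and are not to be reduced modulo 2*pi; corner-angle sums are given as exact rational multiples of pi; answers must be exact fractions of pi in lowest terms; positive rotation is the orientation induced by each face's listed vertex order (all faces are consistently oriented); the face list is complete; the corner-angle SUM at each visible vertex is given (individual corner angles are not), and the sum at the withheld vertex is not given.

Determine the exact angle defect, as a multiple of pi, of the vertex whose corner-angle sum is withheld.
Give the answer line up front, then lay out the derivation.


Answer: defect(P0) = (31/24)*pi

V = 4, E = 6, F = 4; chi = V - E + F = 2
Gauss-Bonnet: total defect = 2*pi*chi = 4*pi; visible defects sum to (65/24)*pi


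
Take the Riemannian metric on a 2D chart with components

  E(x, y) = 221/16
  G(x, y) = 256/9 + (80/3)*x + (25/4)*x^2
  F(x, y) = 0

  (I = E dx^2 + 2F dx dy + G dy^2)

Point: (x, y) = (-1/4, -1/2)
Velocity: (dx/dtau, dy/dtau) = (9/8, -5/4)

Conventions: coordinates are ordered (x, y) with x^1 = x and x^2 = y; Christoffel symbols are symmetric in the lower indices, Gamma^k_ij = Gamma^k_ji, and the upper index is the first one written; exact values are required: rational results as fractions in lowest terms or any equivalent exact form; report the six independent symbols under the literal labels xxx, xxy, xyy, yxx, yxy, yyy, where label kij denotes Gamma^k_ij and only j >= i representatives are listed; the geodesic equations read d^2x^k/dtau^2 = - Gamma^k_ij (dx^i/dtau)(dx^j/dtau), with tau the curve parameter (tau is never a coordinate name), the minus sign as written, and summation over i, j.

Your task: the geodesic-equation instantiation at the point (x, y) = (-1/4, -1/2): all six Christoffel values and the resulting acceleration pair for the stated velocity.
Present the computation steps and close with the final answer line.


E = 221/16, F = 0, G = 12769/576 at the point
E_x = 0, E_y = 0, F_x = 0, F_y = 0, G_x = 565/24, G_y = 0
EG - F^2 = 2821949/9216;  g^inv = (9216/2821949) * [[12769/576, 0], [0, 221/16]]
first-kind symbols [ij,l] = (1/2)(d_i g_jl + d_j g_il - d_l g_ij): [xx,x] = E_x/2 = 0, [xx,y] = F_x - E_y/2 = 0, [xy,x] = E_y/2 = 0, [xy,y] = G_x/2 = 565/48, [yy,x] = F_y - G_x/2 = -565/48, [yy,y] = G_y/2 = 0
Gamma^x_ij = (G*[ij,x] - F*[ij,y])/(EG - F^2), Gamma^y_ij = (E*[ij,y] - F*[ij,x])/(EG - F^2)
Gamma_xxx = 0, Gamma_xxy = 0, Gamma_xyy = -565/663, Gamma_yxx = 0, Gamma_yxy = 60/113, Gamma_yyy = 0
d^2x/dtau^2 = -(Gamma_xxx*(9/8)^2 + 2*Gamma_xxy*(9/8)*(-5/4) + Gamma_xyy*(-5/4)^2) = 14125/10608
d^2y/dtau^2 = -(Gamma_yxx*(9/8)^2 + 2*Gamma_yxy*(9/8)*(-5/4) + Gamma_yyy*(-5/4)^2) = 675/452

Answer: Gamma_xxx = 0, Gamma_xxy = 0, Gamma_xyy = -565/663, Gamma_yxx = 0, Gamma_yxy = 60/113, Gamma_yyy = 0; accelerations (d^2x/dtau^2, d^2y/dtau^2) = (14125/10608, 675/452)


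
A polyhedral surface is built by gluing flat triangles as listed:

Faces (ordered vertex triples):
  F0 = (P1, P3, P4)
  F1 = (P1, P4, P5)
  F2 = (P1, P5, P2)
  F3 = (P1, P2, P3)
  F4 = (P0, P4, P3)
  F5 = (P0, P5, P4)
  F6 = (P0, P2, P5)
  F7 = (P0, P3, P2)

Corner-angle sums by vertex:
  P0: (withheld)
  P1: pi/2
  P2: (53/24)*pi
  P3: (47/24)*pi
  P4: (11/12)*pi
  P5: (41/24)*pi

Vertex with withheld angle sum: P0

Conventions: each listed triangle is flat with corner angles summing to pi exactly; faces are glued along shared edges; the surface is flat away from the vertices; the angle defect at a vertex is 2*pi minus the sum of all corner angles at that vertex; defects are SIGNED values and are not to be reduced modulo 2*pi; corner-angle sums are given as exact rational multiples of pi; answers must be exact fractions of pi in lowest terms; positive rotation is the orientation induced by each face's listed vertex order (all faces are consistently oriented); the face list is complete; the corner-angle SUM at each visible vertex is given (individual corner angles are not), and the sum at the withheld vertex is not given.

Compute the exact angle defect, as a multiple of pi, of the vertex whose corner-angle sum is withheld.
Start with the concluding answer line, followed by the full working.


Answer: defect(P0) = (31/24)*pi

V = 6, E = 12, F = 8; chi = V - E + F = 2
Gauss-Bonnet: total defect = 2*pi*chi = 4*pi; visible defects sum to (65/24)*pi


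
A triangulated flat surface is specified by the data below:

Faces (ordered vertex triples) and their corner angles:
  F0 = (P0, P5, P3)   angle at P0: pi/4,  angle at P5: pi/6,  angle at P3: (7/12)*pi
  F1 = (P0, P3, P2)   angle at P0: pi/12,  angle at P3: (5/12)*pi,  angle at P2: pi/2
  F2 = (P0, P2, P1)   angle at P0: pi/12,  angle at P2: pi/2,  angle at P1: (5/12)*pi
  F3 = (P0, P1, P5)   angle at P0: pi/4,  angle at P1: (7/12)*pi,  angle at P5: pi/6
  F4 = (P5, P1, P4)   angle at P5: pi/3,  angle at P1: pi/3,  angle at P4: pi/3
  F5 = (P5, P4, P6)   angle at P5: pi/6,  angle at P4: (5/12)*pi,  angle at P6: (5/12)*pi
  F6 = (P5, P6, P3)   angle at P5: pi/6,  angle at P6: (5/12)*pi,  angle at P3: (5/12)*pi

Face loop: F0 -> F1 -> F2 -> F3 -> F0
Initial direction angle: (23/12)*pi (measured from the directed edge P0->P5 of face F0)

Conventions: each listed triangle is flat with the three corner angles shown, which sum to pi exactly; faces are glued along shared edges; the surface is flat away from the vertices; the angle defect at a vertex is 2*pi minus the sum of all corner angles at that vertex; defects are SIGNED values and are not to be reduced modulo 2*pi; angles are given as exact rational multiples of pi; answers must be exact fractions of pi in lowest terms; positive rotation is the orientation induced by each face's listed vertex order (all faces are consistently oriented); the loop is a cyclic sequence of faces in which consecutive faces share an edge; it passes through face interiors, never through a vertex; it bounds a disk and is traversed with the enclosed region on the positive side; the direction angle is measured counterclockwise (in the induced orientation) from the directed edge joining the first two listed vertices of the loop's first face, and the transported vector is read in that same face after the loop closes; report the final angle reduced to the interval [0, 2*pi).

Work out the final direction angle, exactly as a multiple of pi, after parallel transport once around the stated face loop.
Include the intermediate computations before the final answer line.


enclosed vertex P0: corner angles sum to (2/3)*pi, defect = 2*pi - (2/3)*pi = (4/3)*pi
holonomy = initial angle + sum of enclosed defects (mod 2*pi), positive in the induced orientation
final angle = (23/12)*pi + (4/3)*pi = (5/4)*pi (mod 2*pi)

Answer: final direction angle = (5/4)*pi


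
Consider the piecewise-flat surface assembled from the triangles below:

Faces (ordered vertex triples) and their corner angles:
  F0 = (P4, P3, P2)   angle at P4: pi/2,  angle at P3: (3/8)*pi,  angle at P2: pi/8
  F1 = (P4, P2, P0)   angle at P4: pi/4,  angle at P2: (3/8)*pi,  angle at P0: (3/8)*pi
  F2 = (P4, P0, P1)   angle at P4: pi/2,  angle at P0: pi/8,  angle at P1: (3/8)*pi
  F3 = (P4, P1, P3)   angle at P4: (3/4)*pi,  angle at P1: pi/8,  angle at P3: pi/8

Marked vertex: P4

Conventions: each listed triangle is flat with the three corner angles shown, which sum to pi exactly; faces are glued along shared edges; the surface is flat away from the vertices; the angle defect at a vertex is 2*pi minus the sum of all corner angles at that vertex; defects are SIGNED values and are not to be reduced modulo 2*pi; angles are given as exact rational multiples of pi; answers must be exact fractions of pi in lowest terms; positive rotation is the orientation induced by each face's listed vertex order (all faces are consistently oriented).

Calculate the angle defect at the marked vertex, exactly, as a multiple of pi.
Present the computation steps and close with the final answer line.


Sum of corner angles at P4: 2*pi
defect = 2*pi - 2*pi

Answer: defect(P4) = 0


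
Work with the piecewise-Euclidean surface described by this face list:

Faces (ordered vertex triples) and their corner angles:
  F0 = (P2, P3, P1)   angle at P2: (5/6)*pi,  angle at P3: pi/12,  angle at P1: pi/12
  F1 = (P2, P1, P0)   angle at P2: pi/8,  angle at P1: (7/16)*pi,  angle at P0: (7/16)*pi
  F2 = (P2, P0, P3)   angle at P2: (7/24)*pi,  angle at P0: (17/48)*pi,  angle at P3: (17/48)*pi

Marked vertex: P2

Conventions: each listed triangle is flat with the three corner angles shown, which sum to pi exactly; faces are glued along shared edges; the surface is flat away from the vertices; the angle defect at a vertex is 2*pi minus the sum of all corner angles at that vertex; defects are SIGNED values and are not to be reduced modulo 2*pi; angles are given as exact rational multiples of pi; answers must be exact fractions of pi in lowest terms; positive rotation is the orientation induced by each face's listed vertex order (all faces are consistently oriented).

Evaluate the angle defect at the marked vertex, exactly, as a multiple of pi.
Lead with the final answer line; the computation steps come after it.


Answer: defect(P2) = (3/4)*pi

Sum of corner angles at P2: (5/4)*pi
defect = 2*pi - (5/4)*pi


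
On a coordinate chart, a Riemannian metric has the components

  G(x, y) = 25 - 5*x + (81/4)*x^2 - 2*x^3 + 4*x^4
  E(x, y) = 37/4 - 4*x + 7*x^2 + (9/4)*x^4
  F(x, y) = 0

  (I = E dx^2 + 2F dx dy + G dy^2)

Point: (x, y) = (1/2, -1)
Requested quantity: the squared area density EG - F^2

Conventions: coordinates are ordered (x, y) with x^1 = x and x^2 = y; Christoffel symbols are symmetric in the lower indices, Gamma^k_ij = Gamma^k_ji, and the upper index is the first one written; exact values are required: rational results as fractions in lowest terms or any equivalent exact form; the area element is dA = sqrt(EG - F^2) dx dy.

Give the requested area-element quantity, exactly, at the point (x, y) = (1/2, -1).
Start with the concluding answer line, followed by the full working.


Answer: EG - F^2 = 257985/1024

E = 585/64, F = 0, G = 441/16; EG - F^2 = 257985/1024
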